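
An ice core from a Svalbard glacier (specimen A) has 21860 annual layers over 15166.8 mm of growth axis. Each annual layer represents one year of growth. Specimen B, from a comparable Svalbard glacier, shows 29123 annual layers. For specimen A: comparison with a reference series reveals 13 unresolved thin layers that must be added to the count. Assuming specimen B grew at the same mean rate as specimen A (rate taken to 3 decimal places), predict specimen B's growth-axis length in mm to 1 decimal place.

20182.2 mm

Specimen A: adjusted count: 21860 + 13 = 21873 annual layers.
A: 15166.8 mm over 21873 years gives 15166.8 / 21873 ≈ 0.693 mm per year.
Length of B = 0.693 × 29123 = 20182.2 mm.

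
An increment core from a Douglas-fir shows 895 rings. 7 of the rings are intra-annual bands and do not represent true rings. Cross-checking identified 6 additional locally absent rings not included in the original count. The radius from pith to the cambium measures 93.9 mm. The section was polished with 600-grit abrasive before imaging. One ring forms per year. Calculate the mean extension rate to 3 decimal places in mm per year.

After corrections the count is 895 − 7 + 6 = 894 rings.
Extension rate ≈ 93.9 / 894 = 0.105 mm per year.

0.105 mm per year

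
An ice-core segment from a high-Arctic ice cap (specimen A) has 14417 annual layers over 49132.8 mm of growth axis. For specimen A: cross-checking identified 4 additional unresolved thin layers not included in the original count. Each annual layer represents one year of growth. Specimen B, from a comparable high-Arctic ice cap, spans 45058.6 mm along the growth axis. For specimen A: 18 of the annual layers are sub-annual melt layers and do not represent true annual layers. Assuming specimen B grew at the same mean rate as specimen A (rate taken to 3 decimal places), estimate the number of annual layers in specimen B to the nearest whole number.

13210 annual layers

Specimen A: adjusted count: 14417 − 18 + 4 = 14403 annual layers.
A: 49132.8 mm over 14403 years gives 49132.8 / 14403 ≈ 3.411 mm/year.
For B, 45058.6 / 3.411 = 13209.79 years ≈ 13210 annual layers.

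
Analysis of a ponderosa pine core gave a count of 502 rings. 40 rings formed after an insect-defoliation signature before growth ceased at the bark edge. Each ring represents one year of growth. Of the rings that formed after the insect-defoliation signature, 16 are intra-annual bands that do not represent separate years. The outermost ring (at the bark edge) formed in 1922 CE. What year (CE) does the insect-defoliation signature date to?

40 rings post-date the insect-defoliation signature.
Removing the 16 false rings leaves 40 − 16 = 24 true rings beyond the insect-defoliation signature.
Counting back 24 years from 1922 CE places the insect-defoliation signature in 1922 − 24 = 1898 CE.

1898 CE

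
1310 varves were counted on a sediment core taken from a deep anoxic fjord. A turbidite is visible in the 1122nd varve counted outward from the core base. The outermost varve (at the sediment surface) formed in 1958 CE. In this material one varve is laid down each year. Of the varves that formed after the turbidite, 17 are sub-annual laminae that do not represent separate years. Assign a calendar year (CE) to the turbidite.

1787 CE

1310 − 1122 = 188 varves lie beyond the turbidite toward the sediment surface.
Removing the 17 false varves leaves 188 − 17 = 171 true varves beyond the turbidite.
The varve at the sediment surface is 1958 CE, so the turbidite dates to 1958 − 171 = 1787 CE.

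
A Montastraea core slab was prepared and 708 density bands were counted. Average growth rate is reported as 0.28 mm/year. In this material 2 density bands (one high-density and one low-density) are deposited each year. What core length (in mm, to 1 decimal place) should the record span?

99.1 mm

708 density bands at 2 per year is 708 / 2 = 354 years.
Predicted length = 0.28 mm/year × 354 years = 99.1 mm.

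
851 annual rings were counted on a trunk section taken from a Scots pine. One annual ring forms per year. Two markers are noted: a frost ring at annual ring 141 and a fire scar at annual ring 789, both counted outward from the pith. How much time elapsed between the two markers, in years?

648 years

789 − 141 = 648 annual rings lie between the two events.
At one annual ring per year, 648 years elapsed between them.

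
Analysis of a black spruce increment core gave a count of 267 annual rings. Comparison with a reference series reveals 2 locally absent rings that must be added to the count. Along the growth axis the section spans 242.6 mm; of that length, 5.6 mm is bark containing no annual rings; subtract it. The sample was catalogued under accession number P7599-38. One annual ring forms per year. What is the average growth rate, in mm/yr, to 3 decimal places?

0.881 mm/yr

True annual ring count = 267 + 2 = 269.
The growth record spans 242.6 − 5.6 = 237.0 mm.
237.0 mm over 269 years gives 237.0 / 269 ≈ 0.881 mm/yr.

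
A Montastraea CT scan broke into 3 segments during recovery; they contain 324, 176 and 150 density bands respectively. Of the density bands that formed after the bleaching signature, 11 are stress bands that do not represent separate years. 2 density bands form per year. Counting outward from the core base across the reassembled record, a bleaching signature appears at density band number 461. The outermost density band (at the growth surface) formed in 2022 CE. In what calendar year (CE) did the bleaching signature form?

Total density bands = 324 + 176 + 150 = 650.
650 − 461 = 189 density bands lie beyond the bleaching signature toward the growth surface.
Excluding 11 false density bands: 189 − 11 = 178.
178 density bands at 2 per year is 178 / 2 = 89 years.
Counting back 89 years from 2022 CE places the bleaching signature in 2022 − 89 = 1933 CE.

1933 CE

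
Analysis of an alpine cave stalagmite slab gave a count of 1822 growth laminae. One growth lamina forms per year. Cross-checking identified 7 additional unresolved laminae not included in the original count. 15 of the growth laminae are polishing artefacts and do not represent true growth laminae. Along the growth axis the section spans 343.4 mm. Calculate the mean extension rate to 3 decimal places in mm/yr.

0.189 mm/yr

True growth lamina count = 1822 − 15 + 7 = 1814.
343.4 mm over 1814 years gives 343.4 / 1814 ≈ 0.189 mm/yr.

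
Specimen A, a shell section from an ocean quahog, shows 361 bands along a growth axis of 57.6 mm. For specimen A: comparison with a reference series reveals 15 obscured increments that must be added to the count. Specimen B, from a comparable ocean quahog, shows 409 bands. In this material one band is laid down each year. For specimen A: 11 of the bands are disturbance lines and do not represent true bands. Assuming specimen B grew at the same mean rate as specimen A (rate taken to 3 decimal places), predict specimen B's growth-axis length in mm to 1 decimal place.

64.6 mm

Specimen A: adjusted count: 361 − 11 + 15 = 365 bands.
A: Mean rate = 57.6 mm / 365 years ≈ 0.158 mm/year.
For B, 0.158 mm/year × 409 years = 64.6 mm.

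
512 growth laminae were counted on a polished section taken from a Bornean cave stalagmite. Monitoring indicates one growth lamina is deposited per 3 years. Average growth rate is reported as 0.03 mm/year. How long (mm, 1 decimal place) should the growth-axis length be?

512 growth laminae at 3 years each span 512 × 3 = 1536 years.
Length ≈ 0.03 × 1536 = 46.1 mm.

46.1 mm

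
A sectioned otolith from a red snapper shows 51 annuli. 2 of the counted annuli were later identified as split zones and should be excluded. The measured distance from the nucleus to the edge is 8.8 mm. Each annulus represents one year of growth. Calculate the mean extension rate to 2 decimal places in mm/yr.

0.18 mm/yr

Adjusted count: 51 − 2 = 49 annuli.
Extension rate ≈ 8.8 / 49 = 0.18 mm/yr.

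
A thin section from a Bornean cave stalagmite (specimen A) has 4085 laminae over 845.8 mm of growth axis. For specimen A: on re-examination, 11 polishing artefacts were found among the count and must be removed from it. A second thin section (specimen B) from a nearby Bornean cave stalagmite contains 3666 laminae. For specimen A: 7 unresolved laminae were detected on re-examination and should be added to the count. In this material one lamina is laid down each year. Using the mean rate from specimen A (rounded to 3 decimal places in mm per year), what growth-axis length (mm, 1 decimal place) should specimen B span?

758.9 mm

Specimen A: after corrections the count is 4085 − 11 + 7 = 4081 laminae.
A: Mean rate = 845.8 mm / 4081 years ≈ 0.207 mm/year.
Length of B = 0.207 × 3666 = 758.9 mm.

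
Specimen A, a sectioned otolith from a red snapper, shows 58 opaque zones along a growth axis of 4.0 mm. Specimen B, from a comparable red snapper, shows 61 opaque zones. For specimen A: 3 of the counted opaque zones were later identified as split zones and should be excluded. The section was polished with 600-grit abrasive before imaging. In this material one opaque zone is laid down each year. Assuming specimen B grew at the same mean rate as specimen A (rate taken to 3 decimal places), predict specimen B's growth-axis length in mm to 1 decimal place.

4.5 mm

Specimen A: true opaque zone count = 58 − 3 = 55.
A: Extension rate ≈ 4.0 / 55 = 0.073 mm/year.
For B, 0.073 mm/year × 61 years = 4.5 mm.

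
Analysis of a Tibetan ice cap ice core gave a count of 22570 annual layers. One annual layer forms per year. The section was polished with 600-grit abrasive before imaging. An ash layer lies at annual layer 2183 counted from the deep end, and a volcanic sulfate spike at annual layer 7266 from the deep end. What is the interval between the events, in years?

7266 − 2183 = 5083 annual layers lie between the two events.
At one annual layer per year, 5083 years elapsed between them.

5083 years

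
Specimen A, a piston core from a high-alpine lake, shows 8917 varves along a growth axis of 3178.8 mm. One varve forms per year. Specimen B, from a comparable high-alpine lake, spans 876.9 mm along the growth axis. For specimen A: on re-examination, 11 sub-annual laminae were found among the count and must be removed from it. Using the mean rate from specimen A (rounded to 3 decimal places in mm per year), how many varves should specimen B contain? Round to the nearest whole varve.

Specimen A: correcting the raw count gives 8917 − 11 = 8906 true varves.
A: Mean rate = 3178.8 mm / 8906 years ≈ 0.357 mm/yr.
B spans 876.9 / 0.357 = 2456.30 years ≈ 2456 varves.

2456 varves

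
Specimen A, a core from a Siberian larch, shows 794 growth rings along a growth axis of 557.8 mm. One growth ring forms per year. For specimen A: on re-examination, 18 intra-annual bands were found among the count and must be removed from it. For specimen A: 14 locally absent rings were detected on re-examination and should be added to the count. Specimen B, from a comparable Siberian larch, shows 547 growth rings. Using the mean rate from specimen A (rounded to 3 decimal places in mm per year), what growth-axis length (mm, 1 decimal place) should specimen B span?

386.2 mm

Specimen A: correcting the raw count gives 794 − 18 + 14 = 790 true growth rings.
A: Extension rate ≈ 557.8 / 790 = 0.706 mm/yr.
For B, 0.706 mm/year × 547 years = 386.2 mm.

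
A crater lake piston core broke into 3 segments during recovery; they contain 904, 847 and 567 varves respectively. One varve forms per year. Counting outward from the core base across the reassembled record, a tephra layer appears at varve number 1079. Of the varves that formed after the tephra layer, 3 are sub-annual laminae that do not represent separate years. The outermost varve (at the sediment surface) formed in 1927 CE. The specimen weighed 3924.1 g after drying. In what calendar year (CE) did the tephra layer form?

Total varves = 904 + 847 + 567 = 2318.
The tephra layer sits at varve 1079 from the core base, so 2318 − 1079 = 1239 varves formed after it.
Removing the 3 false varves leaves 1239 − 3 = 1236 true varves beyond the tephra layer.
Counting back 1236 years from 1927 CE places the tephra layer in 1927 − 1236 = 691 CE.

691 CE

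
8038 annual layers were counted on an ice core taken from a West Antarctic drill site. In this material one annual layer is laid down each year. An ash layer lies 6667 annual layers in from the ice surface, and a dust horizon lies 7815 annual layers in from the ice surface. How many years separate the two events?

1148 years

The two markers are separated by 7815 − 6667 = 1148 annual layers.
One annual layer per year makes the interval 1148 years.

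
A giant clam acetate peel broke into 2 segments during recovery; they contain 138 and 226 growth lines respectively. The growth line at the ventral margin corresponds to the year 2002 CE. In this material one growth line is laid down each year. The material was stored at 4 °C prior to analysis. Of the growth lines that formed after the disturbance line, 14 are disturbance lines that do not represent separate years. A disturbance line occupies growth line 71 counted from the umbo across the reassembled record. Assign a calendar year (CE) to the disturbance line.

1723 CE

Total growth lines = 138 + 226 = 364.
Between growth line 71 and the ventral margin there are 364 − 71 = 293 growth lines.
Removing the 14 false growth lines leaves 293 − 14 = 279 true growth lines beyond the disturbance line.
The growth line at the ventral margin is 2002 CE, so the disturbance line dates to 2002 − 279 = 1723 CE.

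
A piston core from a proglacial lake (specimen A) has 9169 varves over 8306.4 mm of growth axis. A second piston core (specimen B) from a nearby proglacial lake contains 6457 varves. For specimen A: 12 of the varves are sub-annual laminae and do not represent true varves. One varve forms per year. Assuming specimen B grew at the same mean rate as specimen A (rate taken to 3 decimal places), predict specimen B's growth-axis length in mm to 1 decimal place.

Specimen A: after corrections the count is 9169 − 12 = 9157 varves.
A: Extension rate ≈ 8306.4 / 9157 = 0.907 mm/year.
B's length ≈ 0.907 × 6457 = 5856.5 mm.

5856.5 mm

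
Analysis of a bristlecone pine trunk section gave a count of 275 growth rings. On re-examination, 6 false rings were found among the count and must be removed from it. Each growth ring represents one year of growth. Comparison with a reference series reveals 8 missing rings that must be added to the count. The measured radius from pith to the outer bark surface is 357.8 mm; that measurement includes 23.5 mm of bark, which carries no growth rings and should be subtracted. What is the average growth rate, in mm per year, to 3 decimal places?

1.207 mm per year

True growth ring count = 275 − 6 + 8 = 277.
Net length = 357.8 − 23.5 = 334.3 mm.
Extension rate ≈ 334.3 / 277 = 1.207 mm per year.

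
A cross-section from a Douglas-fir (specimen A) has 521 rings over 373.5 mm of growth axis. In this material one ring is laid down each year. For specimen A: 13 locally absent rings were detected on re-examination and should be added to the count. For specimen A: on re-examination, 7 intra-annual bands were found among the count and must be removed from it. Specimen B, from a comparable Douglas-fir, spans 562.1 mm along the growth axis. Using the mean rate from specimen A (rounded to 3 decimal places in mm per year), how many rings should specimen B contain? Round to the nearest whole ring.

Specimen A: adjusted count: 521 − 7 + 13 = 527 rings.
A: 373.5 mm over 527 years gives 373.5 / 527 ≈ 0.709 mm/yr.
For B, 562.1 / 0.709 = 792.81 years ≈ 793 rings.

793 rings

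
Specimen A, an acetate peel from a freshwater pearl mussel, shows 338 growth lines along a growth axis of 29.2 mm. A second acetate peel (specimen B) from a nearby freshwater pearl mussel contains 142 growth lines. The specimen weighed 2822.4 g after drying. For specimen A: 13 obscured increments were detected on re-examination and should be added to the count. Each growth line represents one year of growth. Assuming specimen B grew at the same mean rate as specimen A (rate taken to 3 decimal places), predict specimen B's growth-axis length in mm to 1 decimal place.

11.8 mm

Specimen A: adjusted count: 338 + 13 = 351 growth lines.
A: Extension rate ≈ 29.2 / 351 = 0.083 mm/yr.
B's length ≈ 0.083 × 142 = 11.8 mm.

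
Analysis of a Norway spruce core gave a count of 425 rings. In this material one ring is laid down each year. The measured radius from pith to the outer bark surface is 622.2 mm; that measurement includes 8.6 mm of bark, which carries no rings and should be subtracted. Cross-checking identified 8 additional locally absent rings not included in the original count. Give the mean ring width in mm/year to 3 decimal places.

True ring count = 425 + 8 = 433.
Net length = 622.2 − 8.6 = 613.6 mm.
Mean rate = 613.6 mm / 433 years ≈ 1.417 mm/year.

1.417 mm/year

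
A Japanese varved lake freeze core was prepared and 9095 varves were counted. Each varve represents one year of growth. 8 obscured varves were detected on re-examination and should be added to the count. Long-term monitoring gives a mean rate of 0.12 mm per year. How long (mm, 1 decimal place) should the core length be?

1092.4 mm

Adjusted count: 9095 + 8 = 9103 varves.
9103 years at 0.12 mm/year gives 0.12 × 9103 = 1092.4 mm.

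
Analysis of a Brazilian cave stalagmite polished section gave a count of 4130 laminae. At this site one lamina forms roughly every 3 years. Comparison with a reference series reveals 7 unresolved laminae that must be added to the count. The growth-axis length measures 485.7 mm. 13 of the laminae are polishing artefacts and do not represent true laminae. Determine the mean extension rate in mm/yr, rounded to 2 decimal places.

0.04 mm/yr

Correcting the raw count gives 4130 − 13 + 7 = 4124 true laminae.
At 3 years per lamina, 4124 × 3 = 12372 years.
485.7 mm over 12372 years gives 485.7 / 12372 ≈ 0.04 mm/yr.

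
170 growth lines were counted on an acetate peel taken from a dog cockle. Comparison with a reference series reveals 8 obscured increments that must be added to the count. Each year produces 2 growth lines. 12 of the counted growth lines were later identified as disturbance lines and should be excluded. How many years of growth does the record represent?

After corrections the count is 170 − 12 + 8 = 166 growth lines.
Dividing by 2 growth lines per year: 166 / 2 = 83 years.

83 years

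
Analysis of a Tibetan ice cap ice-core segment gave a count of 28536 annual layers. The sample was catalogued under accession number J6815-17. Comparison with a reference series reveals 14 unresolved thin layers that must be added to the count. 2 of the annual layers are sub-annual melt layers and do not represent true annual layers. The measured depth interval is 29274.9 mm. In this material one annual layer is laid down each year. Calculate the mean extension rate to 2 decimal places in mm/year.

1.03 mm/year

Adjusted count: 28536 − 2 + 14 = 28548 annual layers.
Extension rate ≈ 29274.9 / 28548 = 1.03 mm/year.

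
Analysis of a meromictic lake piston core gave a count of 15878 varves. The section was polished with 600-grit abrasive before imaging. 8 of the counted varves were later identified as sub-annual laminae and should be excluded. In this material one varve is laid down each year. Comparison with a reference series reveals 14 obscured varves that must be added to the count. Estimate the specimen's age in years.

15884 yr

True varve count = 15878 − 8 + 14 = 15884.
One varve per year makes the duration 15884 years.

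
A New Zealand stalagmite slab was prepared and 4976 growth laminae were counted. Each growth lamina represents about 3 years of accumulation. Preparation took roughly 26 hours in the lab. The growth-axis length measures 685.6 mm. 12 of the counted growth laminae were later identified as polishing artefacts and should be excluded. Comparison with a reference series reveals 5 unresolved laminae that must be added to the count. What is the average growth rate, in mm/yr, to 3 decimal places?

Adjusted count: 4976 − 12 + 5 = 4969 growth laminae.
Multiplying by 3 years per growth lamina: 4969 × 3 = 14907 years.
Mean rate = 685.6 mm / 14907 years ≈ 0.046 mm/yr.

0.046 mm/yr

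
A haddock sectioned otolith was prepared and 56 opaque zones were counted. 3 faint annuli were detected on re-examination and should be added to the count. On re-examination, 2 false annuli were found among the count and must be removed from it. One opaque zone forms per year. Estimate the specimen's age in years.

True opaque zone count = 56 − 2 + 3 = 57.
At one opaque zone per year, that is 57 years.

57 years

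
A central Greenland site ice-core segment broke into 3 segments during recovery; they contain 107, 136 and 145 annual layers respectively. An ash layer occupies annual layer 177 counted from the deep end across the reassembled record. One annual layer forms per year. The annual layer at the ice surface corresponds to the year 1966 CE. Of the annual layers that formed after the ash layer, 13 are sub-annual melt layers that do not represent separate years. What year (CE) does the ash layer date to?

1768 CE

Total annual layers = 107 + 136 + 145 = 388.
The ash layer sits at annual layer 177 from the deep end, so 388 − 177 = 211 annual layers formed after it.
Removing the 13 false annual layers leaves 211 − 13 = 198 true annual layers beyond the ash layer.
Counting back 198 years from 1966 CE places the ash layer in 1966 − 198 = 1768 CE.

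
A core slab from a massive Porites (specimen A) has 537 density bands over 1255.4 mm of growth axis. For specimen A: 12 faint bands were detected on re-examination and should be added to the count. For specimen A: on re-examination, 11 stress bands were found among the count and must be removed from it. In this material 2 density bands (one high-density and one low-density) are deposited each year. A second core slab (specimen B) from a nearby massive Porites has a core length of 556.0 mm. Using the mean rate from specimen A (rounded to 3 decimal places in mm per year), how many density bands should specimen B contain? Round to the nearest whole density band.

238 density bands

Specimen A: correcting the raw count gives 537 − 11 + 12 = 538 true density bands.
Specimen A: 538 density bands at 2 per year is 538 / 2 = 269 years.
A: Mean rate = 1255.4 mm / 269 years ≈ 4.667 mm/year.
Specimen B: 556.0 mm / 4.667 mm per year = 119.13 years; at 2 density bands per year that is 119.13 × 2 ≈ 238 density bands.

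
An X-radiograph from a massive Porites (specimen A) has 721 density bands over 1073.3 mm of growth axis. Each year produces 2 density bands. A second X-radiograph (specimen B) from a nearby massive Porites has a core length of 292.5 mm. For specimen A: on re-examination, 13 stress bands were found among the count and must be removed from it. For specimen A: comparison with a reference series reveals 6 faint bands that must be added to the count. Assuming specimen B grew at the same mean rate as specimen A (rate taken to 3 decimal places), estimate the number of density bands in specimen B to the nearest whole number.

195 density bands

Specimen A: true density band count = 721 − 13 + 6 = 714.
Specimen A: with 2 density bands per year, 714 / 2 = 357 years.
A: 1073.3 mm over 357 years gives 1073.3 / 357 ≈ 3.006 mm/year.
Specimen B: 292.5 mm / 3.006 mm per year = 97.31 years; at 2 density bands per year that is 97.31 × 2 ≈ 195 density bands.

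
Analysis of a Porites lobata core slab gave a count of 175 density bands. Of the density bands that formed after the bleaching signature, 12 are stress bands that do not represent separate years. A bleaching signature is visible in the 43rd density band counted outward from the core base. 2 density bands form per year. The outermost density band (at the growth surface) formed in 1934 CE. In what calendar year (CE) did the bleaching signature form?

1874 CE

Between density band 43 and the growth surface there are 175 − 43 = 132 density bands.
Excluding 12 false density bands: 132 − 12 = 120.
Dividing by 2 density bands per year: 120 / 2 = 60 years.
Counting back 60 years from 1934 CE places the bleaching signature in 1934 − 60 = 1874 CE.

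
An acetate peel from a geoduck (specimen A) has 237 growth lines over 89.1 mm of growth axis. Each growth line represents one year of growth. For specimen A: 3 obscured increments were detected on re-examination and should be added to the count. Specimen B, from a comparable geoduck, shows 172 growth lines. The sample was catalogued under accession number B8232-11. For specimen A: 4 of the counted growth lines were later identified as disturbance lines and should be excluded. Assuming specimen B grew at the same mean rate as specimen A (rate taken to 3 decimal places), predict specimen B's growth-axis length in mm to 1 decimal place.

65.0 mm

Specimen A: true growth line count = 237 − 4 + 3 = 236.
A: Mean rate = 89.1 mm / 236 years ≈ 0.378 mm per year.
For B, 0.378 mm/year × 172 years = 65.0 mm.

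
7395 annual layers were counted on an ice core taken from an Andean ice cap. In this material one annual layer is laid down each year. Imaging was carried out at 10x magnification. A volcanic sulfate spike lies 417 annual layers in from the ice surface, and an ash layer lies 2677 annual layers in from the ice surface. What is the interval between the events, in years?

Separation: 2677 − 417 = 2260 annual layers.
One annual layer per year makes the interval 2260 years.

2260 yr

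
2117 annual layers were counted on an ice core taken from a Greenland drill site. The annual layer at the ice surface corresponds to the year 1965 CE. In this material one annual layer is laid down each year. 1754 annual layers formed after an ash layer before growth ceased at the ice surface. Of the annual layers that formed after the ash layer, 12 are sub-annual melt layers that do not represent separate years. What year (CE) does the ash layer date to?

1754 annual layers post-date the ash layer.
Excluding 12 false annual layers: 1754 − 12 = 1742.
The annual layer at the ice surface is 1965 CE, so the ash layer dates to 1965 − 1742 = 223 CE.

223 CE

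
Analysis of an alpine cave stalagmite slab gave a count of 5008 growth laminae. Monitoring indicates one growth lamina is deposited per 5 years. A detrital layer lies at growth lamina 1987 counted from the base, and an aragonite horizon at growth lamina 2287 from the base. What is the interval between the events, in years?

1500 years

2287 − 1987 = 300 growth laminae lie between the two events.
At 5 years per growth lamina, 300 × 5 = 1500 years.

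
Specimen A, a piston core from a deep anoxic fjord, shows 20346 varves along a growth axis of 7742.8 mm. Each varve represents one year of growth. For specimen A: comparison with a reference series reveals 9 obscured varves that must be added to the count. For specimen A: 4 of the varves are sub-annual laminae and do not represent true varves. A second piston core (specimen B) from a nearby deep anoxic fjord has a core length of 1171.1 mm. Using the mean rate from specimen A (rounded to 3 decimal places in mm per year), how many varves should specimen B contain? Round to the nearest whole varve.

Specimen A: adjusted count: 20346 − 4 + 9 = 20351 varves.
A: Mean rate = 7742.8 mm / 20351 years ≈ 0.380 mm/yr.
B spans 1171.1 / 0.380 = 3081.84 years ≈ 3082 varves.

3082 varves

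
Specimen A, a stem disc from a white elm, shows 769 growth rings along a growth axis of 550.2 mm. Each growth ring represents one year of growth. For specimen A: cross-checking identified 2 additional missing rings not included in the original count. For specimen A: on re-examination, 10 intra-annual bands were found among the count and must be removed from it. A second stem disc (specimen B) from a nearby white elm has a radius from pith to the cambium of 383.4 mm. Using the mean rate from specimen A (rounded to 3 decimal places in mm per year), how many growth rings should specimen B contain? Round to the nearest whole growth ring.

530 growth rings

Specimen A: correcting the raw count gives 769 − 10 + 2 = 761 true growth rings.
A: Extension rate ≈ 550.2 / 761 = 0.723 mm per year.
For B, 383.4 / 0.723 = 530.29 years ≈ 530 growth rings.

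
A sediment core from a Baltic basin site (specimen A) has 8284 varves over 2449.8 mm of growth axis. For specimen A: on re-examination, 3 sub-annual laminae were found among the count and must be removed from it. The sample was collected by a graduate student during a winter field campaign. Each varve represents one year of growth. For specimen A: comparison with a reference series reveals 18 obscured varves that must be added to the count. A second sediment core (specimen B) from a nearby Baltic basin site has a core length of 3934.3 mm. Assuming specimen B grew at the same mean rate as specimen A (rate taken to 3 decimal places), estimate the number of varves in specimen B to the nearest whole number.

Specimen A: correcting the raw count gives 8284 − 3 + 18 = 8299 true varves.
A: Mean rate = 2449.8 mm / 8299 years ≈ 0.295 mm per year.
B spans 3934.3 / 0.295 = 13336.61 years ≈ 13337 varves.

13337 varves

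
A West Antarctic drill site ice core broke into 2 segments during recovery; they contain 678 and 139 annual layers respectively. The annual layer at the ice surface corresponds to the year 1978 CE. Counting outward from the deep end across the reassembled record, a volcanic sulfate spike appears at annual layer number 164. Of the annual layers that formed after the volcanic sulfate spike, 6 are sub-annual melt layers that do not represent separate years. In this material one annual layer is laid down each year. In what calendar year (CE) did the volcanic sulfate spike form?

1331 CE

Total annual layers = 678 + 139 = 817.
The volcanic sulfate spike sits at annual layer 164 from the deep end, so 817 − 164 = 653 annual layers formed after it.
Excluding 6 false annual layers: 653 − 6 = 647.
1978 − 647 = 1331 CE.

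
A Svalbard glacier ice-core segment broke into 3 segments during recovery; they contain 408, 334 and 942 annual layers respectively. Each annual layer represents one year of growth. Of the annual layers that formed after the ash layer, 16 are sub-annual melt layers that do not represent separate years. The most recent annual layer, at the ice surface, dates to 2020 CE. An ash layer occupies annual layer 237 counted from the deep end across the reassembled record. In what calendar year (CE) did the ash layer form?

Total annual layers = 408 + 334 + 942 = 1684.
Between annual layer 237 and the ice surface there are 1684 − 237 = 1447 annual layers.
Excluding 16 false annual layers: 1447 − 16 = 1431.
2020 − 1431 = 589 CE.

589 CE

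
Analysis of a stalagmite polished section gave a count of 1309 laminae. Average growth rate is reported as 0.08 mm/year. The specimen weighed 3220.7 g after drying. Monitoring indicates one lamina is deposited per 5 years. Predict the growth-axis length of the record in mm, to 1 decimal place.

1309 laminae at 5 years each span 1309 × 5 = 6545 years.
Length ≈ 0.08 × 6545 = 523.6 mm.

523.6 mm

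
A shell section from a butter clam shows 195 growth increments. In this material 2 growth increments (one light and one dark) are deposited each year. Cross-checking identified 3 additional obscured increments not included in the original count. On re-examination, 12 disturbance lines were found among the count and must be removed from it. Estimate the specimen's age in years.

93 yr

Correcting the raw count gives 195 − 12 + 3 = 186 true growth increments.
186 growth increments at 2 per year is 186 / 2 = 93 years.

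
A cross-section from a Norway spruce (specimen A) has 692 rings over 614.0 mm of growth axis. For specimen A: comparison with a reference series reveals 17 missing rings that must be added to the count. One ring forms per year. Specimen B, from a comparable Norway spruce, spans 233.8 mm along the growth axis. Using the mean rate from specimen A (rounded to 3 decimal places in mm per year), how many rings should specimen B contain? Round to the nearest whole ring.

Specimen A: after corrections the count is 692 + 17 = 709 rings.
A: 614.0 mm over 709 years gives 614.0 / 709 ≈ 0.866 mm/year.
For B, 233.8 / 0.866 = 269.98 years ≈ 270 rings.

270 rings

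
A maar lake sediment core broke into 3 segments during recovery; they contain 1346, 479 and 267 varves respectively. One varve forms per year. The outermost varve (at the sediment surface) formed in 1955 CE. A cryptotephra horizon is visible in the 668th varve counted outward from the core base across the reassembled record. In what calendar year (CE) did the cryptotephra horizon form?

531 CE

Total varves = 1346 + 479 + 267 = 2092.
The cryptotephra horizon sits at varve 668 from the core base, so 2092 − 668 = 1424 varves formed after it.
Counting back 1424 years from 1955 CE places the cryptotephra horizon in 1955 − 1424 = 531 CE.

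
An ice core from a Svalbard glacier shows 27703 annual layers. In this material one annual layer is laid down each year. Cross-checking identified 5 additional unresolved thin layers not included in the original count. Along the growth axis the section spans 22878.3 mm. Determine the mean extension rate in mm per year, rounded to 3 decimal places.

0.826 mm per year

Correcting the raw count gives 27703 + 5 = 27708 true annual layers.
22878.3 mm over 27708 years gives 22878.3 / 27708 ≈ 0.826 mm per year.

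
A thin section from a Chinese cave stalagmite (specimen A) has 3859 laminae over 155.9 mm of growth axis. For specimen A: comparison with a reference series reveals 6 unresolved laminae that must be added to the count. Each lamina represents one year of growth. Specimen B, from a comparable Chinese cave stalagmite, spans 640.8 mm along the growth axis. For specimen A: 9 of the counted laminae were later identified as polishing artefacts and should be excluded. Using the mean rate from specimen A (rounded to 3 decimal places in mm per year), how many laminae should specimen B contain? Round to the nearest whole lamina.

16020 laminae

Specimen A: correcting the raw count gives 3859 − 9 + 6 = 3856 true laminae.
A: 155.9 mm over 3856 years gives 155.9 / 3856 ≈ 0.040 mm per year.
Specimen B: 640.8 mm / 0.040 mm per year = 16020.00 years ≈ 16020 laminae.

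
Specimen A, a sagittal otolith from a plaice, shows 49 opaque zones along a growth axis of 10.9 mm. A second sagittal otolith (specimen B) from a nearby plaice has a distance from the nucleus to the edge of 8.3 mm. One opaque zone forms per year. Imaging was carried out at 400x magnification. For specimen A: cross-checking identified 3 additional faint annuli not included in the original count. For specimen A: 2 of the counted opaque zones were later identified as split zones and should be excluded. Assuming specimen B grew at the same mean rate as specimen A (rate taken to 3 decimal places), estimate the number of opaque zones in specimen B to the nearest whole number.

38 opaque zones

Specimen A: after corrections the count is 49 − 2 + 3 = 50 opaque zones.
A: 10.9 mm over 50 years gives 10.9 / 50 ≈ 0.218 mm/year.
Specimen B: 8.3 mm / 0.218 mm per year = 38.07 years ≈ 38 opaque zones.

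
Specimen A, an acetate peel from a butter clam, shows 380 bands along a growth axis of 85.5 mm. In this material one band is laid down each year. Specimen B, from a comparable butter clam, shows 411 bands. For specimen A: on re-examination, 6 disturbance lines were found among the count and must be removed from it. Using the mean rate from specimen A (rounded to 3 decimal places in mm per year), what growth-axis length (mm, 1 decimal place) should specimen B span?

94.1 mm

Specimen A: true band count = 380 − 6 = 374.
A: Extension rate ≈ 85.5 / 374 = 0.229 mm/yr.
B's length ≈ 0.229 × 411 = 94.1 mm.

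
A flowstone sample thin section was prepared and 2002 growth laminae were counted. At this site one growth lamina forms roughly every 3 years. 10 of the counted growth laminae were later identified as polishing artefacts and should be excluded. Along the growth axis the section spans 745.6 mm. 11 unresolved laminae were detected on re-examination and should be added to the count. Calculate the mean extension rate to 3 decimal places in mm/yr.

After corrections the count is 2002 − 10 + 11 = 2003 growth laminae.
At 3 years per growth lamina, 2003 × 3 = 6009 years.
Mean rate = 745.6 mm / 6009 years ≈ 0.124 mm/yr.

0.124 mm/yr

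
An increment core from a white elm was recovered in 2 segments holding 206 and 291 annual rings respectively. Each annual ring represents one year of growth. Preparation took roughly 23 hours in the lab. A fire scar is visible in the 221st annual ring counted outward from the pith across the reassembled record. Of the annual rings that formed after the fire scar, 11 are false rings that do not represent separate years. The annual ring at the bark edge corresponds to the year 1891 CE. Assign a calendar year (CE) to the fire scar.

1626 CE

Total annual rings = 206 + 291 = 497.
Between annual ring 221 and the bark edge there are 497 − 221 = 276 annual rings.
Excluding 11 false annual rings: 276 − 11 = 265.
1891 − 265 = 1626 CE.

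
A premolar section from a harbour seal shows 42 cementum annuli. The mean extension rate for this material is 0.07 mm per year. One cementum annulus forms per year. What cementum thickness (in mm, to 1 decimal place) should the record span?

2.9 mm

42 years of growth are recorded.
42 years at 0.07 mm/year gives 0.07 × 42 = 2.9 mm.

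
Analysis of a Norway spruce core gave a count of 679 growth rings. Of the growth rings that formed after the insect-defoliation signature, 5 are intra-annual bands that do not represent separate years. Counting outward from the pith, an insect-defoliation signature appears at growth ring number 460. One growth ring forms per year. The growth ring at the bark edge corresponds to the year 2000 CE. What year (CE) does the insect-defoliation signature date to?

1786 CE

Between growth ring 460 and the bark edge there are 679 − 460 = 219 growth rings.
Excluding 5 false growth rings: 219 − 5 = 214.
2000 − 214 = 1786 CE.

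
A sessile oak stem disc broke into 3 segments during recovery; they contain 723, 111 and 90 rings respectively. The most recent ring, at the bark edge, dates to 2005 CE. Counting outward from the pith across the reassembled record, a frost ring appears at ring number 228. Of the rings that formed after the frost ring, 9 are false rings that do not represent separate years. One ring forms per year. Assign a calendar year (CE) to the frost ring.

1318 CE

Total rings = 723 + 111 + 90 = 924.
The frost ring sits at ring 228 from the pith, so 924 − 228 = 696 rings formed after it.
696 − 9 false = 687 true rings after the frost ring.
2005 − 687 = 1318 CE.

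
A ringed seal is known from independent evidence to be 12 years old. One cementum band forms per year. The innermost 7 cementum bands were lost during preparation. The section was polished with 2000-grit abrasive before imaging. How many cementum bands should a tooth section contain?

At one cementum band per year, 12 years correspond to 12 cementum bands.
12 − 7 missed = 5 cementum bands expected in the prepared section.

5 cementum bands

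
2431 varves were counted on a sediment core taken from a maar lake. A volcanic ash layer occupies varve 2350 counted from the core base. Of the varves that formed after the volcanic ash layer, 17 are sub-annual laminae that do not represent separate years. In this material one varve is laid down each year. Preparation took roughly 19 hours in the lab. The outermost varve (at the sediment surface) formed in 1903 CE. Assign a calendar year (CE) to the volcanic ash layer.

1839 CE

The volcanic ash layer sits at varve 2350 from the core base, so 2431 − 2350 = 81 varves formed after it.
Removing the 17 false varves leaves 81 − 17 = 64 true varves beyond the volcanic ash layer.
Counting back 64 years from 1903 CE places the volcanic ash layer in 1903 − 64 = 1839 CE.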